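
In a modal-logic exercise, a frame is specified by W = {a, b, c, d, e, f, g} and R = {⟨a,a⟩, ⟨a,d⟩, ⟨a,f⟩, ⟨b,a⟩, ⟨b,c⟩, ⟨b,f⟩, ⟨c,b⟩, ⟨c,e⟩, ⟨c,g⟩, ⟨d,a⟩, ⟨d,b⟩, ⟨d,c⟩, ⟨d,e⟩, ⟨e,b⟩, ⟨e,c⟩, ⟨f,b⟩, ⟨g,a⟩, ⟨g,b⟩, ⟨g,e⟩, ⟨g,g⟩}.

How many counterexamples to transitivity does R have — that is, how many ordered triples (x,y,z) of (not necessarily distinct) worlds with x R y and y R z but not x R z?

30

Enumerating: (a,d,b), (a,d,c), (a,d,e), (a,f,b), (b,a,d), (b,c,b), (b,c,e), (b,c,g), (b,f,b), (c,b,a), (c,b,c), (c,b,f), … and 18 more.
Total: 30.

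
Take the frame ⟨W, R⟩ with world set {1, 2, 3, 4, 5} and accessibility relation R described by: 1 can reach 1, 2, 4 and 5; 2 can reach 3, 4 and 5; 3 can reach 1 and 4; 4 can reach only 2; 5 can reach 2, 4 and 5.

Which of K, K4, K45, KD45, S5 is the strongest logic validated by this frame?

K

Transitive (axiom 4): no — 1 R 2 and 2 R 3, but not 1 R 3.
Euclidean (axiom 5): no — 1 R 4 and 1 R 5, but not 4 R 5.
Serial (axiom D): yes — every world has a successor (e.g. 1 R 1).
Reflexive (axiom T): no — 2 is not related to itself.
So F validates K; K4 would additionally require R to be transitive. The strongest is K.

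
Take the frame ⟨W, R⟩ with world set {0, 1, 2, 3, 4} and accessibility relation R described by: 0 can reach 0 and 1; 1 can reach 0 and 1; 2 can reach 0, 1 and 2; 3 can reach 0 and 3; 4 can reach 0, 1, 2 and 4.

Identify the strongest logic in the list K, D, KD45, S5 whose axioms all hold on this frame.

D

Serial (axiom D): yes — every world has a successor (e.g. 0 R 0).
Euclidean (axiom 5): no — 4 R 0 and 4 R 2, but not 0 R 2.
Transitive (axiom 4): no — 3 R 0 and 0 R 1, but not 3 R 1.
Reflexive (axiom T): yes — every world is R-related to itself.
So F validates K, D; KD45 would additionally require R to be Euclidean and transitive. The strongest is D.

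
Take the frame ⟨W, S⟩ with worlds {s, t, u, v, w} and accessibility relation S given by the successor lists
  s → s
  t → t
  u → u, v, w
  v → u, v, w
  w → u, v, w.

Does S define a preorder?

Yes

Reflexive: yes — every world is S-related to itself.
Transitive: yes — every two-step S-path is closed by a direct edge.
So S is a preorder.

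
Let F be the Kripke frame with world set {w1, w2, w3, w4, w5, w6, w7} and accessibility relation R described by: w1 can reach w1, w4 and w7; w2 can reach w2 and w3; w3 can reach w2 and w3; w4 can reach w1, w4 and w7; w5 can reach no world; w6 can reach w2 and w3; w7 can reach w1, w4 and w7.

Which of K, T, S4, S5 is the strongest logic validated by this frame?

K

Reflexive (axiom T): no — w5 is not related to itself.
Transitive (axiom 4): yes — every two-step R-path is closed by a direct edge.
Euclidean (axiom 5): yes — any two successors of a common world are R-related.
So F validates K; T would additionally require R to be reflexive. The strongest is K.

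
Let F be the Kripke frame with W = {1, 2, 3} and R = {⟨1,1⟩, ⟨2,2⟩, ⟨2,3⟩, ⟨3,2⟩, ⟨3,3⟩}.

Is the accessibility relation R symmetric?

Symmetric: yes — every pair in R has its reverse in R.

Yes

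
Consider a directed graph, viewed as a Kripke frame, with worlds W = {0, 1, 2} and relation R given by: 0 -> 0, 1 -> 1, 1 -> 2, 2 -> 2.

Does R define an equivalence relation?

No

Reflexive: yes — every world is R-related to itself.
Symmetric: no — 1 R 2 but not 2 R 1.
Transitive: yes — every two-step R-path is closed by a direct edge.
So R is not an equivalence relation.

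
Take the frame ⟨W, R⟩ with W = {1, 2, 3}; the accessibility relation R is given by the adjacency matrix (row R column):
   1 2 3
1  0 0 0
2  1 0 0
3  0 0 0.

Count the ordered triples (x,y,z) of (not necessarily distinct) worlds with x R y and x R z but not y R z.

1

Enumerating: (2,1,1).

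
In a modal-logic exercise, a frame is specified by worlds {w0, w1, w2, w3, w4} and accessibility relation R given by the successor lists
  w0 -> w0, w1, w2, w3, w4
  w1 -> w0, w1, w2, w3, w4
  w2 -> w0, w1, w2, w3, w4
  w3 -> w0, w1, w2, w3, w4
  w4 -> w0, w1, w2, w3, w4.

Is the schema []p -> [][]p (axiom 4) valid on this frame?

By correspondence theory, 4 is valid on a frame iff R is transitive.
Transitive: yes — every two-step R-path is closed by a direct edge.

Yes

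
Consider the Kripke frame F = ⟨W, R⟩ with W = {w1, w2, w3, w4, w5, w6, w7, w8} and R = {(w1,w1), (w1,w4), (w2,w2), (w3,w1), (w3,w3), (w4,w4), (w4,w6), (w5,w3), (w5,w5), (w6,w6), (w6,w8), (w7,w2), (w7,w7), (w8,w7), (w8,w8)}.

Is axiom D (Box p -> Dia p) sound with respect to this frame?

The schema D characterises exactly the serial frames.
Serial: yes — every world has a successor (e.g. w1 R w1).

Yes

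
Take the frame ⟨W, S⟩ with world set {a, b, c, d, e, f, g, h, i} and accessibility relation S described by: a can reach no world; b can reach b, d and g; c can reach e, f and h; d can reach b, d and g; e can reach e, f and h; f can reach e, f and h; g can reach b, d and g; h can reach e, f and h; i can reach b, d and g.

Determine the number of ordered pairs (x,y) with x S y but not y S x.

6

Enumerating: (c,e), (c,f), (c,h), (i,b), (i,d), (i,g).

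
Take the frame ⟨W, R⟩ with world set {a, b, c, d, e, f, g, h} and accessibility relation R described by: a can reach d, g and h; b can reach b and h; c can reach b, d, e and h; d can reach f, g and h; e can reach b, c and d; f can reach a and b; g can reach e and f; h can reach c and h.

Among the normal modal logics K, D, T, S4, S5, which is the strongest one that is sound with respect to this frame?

Serial (axiom D): yes — every world has a successor (e.g. a R d).
Reflexive (axiom T): no — a is not related to itself.
Transitive (axiom 4): no — a R d and d R f, but not a R f.
Euclidean (axiom 5): no — a R g and a R d, but not g R d.
So F validates K, D; T would additionally require R to be reflexive. The strongest is D.

D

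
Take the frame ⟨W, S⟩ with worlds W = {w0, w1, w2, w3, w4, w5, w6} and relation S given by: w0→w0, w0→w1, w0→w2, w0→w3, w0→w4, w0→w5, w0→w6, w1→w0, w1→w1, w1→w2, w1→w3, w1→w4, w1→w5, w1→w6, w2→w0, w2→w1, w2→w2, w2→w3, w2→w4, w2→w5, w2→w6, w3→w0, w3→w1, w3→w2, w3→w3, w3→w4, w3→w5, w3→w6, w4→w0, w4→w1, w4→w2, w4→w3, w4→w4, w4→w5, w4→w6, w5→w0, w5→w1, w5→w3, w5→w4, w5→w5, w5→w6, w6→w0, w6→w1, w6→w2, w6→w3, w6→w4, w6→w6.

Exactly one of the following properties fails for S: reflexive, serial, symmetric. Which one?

Reflexive: yes — every world is S-related to itself.
Serial: yes — every world has a successor (e.g. w0 S w0).
Symmetric: no — w2 S w5 but not w5 S w2.
Only symmetric fails.

symmetric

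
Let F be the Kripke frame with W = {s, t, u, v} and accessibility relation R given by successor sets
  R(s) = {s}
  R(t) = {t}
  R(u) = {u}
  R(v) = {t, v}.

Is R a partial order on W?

Yes

Reflexive: yes — every world is R-related to itself.
Transitive: yes — every two-step R-path is closed by a direct edge.
Antisymmetric: yes — no distinct pair is related both ways.
So R is a partial order.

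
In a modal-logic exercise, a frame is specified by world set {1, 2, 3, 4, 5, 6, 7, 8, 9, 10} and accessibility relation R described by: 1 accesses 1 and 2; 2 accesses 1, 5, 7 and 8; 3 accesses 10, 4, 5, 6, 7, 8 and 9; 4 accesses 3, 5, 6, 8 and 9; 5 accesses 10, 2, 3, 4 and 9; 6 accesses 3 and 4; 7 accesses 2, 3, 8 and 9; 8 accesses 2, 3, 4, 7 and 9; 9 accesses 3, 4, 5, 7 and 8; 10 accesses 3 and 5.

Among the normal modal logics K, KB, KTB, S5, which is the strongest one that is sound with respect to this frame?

Symmetric (axiom B): yes — every pair in R has its reverse in R.
Reflexive (axiom T): no — 2 is not related to itself.
Euclidean (axiom 5): no — 2 R 1 and 2 R 5, but not 1 R 5.
So F validates K, KB; KTB would additionally require R to be reflexive. The strongest is KB.

KB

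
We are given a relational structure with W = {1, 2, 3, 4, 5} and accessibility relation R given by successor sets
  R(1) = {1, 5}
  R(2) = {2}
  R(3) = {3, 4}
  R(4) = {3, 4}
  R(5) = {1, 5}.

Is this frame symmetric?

Symmetric: yes — every pair in R has its reverse in R.

Yes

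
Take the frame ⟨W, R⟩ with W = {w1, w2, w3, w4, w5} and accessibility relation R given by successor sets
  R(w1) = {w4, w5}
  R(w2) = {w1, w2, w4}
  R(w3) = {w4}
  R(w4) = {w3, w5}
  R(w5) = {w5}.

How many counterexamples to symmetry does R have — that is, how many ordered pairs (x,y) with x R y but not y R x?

Enumerating: (w1,w4), (w1,w5), (w2,w1), (w2,w4), (w4,w5).

5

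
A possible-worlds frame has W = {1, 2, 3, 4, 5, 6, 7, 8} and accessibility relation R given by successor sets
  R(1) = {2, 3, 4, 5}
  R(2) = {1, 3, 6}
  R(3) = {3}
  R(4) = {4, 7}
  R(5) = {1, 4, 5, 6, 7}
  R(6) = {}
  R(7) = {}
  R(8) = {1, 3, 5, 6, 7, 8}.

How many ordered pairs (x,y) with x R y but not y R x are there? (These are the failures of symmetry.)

13

Enumerating: (1,3), (1,4), (2,3), (2,6), (4,7), (5,4), (5,6), (5,7), (8,1), (8,3), (8,5), (8,6), (8,7).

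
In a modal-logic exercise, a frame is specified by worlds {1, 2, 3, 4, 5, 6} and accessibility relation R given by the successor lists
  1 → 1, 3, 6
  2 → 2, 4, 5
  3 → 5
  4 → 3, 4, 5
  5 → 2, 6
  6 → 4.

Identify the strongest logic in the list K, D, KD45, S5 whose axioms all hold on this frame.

Serial (axiom D): yes — every world has a successor (e.g. 1 R 1).
Euclidean (axiom 5): no — 1 R 3 and 1 R 6, but not 3 R 6.
Transitive (axiom 4): no — 1 R 3 and 3 R 5, but not 1 R 5.
Reflexive (axiom T): no — 3 is not related to itself.
So F validates K, D; KD45 would additionally require R to be Euclidean and transitive. The strongest is D.

D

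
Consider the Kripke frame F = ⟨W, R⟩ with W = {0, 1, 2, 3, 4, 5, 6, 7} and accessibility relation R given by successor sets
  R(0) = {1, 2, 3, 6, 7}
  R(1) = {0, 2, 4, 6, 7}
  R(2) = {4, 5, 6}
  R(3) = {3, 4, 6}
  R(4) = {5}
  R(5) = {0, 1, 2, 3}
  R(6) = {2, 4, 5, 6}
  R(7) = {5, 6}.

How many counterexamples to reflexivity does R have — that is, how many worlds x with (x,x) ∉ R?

6

Enumerating: 0, 1, 2, 4, 5, 7.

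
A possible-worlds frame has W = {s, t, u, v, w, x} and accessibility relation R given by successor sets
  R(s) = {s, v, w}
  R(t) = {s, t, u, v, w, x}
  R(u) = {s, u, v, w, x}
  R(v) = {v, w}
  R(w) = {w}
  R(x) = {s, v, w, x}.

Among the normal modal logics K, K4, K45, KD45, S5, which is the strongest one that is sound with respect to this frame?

Transitive (axiom 4): yes — every two-step R-path is closed by a direct edge.
Euclidean (axiom 5): no — s R w and s R v, but not w R v.
Serial (axiom D): yes — every world has a successor (e.g. s R s).
Reflexive (axiom T): yes — every world is R-related to itself.
So F validates K, K4; K45 would additionally require R to be Euclidean. The strongest is K4.

K4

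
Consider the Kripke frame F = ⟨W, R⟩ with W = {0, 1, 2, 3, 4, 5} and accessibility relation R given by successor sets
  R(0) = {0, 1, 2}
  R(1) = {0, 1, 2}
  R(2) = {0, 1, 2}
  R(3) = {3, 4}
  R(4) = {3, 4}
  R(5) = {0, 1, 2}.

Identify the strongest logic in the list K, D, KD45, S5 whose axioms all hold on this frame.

KD45

Serial (axiom D): yes — every world has a successor (e.g. 0 R 0).
Euclidean (axiom 5): yes — any two successors of a common world are R-related.
Transitive (axiom 4): yes — every two-step R-path is closed by a direct edge.
Reflexive (axiom T): no — 5 is not related to itself.
So F validates K, D, KD45; S5 would additionally require R to be reflexive. The strongest is KD45.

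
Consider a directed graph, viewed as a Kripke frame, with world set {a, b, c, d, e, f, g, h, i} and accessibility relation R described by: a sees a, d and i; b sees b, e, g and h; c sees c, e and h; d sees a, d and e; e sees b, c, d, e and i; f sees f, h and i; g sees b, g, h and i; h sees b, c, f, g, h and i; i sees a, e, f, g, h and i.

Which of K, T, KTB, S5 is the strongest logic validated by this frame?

Reflexive (axiom T): yes — every world is R-related to itself.
Symmetric (axiom B): yes — every pair in R has its reverse in R.
Euclidean (axiom 5): no — a R d and a R i, but not d R i.
So F validates K, T, KTB; S5 would additionally require R to be Euclidean. The strongest is KTB.

KTB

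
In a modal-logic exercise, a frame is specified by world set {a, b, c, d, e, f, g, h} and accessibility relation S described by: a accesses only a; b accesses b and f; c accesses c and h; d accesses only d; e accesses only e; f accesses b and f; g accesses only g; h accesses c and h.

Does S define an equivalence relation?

Yes

Reflexive: yes — every world is S-related to itself.
Symmetric: yes — every pair in S has its reverse in S.
Transitive: yes — every two-step S-path is closed by a direct edge.
So S is an equivalence relation.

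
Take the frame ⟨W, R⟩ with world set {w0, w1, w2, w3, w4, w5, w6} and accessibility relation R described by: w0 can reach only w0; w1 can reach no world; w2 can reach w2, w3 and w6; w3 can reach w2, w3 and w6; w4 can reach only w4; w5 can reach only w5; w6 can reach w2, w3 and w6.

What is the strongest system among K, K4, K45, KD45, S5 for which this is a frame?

K45

Transitive (axiom 4): yes — every two-step R-path is closed by a direct edge.
Euclidean (axiom 5): yes — any two successors of a common world are R-related.
Serial (axiom D): no — w1 has no R-successor.
Reflexive (axiom T): no — w1 is not related to itself.
So F validates K, K4, K45; KD45 would additionally require R to be serial. The strongest is K45.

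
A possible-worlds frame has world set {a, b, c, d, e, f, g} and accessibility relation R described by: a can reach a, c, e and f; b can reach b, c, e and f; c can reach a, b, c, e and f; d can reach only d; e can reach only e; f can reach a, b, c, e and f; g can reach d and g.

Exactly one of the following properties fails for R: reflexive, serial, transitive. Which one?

transitive

Reflexive: yes — every world is R-related to itself.
Serial: yes — every world has a successor (e.g. a R a).
Transitive: no — a R c and c R b, but not a R b.
Only transitive fails.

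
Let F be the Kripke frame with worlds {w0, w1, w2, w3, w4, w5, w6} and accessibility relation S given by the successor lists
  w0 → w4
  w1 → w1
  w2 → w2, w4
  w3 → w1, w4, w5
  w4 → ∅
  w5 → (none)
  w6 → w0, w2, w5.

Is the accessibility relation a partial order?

No

Reflexive: no — w0 is not related to itself.
Transitive: no — w6 S w0 and w0 S w4, but not w6 S w4.
Antisymmetric: yes — no distinct pair is related both ways.
So S is not a partial order.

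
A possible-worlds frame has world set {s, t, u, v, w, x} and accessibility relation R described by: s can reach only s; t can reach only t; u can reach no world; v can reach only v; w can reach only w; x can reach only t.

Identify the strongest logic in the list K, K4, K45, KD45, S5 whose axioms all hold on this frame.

K45

Transitive (axiom 4): yes — every two-step R-path is closed by a direct edge.
Euclidean (axiom 5): yes — any two successors of a common world are R-related.
Serial (axiom D): no — u has no R-successor.
Reflexive (axiom T): no — u is not related to itself.
So F validates K, K4, K45; KD45 would additionally require R to be serial. The strongest is K45.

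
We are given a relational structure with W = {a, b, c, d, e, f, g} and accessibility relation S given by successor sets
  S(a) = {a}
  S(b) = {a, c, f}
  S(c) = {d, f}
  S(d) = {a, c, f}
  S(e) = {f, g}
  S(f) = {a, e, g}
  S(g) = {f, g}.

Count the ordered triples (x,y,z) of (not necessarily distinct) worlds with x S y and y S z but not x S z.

Enumerating: (b,c,d), (b,f,e), (b,f,g), (c,d,a), (c,d,c), (c,f,a), (c,f,e), (c,f,g), (d,c,d), (d,f,e), (d,f,g), (e,f,a), (e,f,e), (f,e,f), (f,g,f), (g,f,a), (g,f,e).

17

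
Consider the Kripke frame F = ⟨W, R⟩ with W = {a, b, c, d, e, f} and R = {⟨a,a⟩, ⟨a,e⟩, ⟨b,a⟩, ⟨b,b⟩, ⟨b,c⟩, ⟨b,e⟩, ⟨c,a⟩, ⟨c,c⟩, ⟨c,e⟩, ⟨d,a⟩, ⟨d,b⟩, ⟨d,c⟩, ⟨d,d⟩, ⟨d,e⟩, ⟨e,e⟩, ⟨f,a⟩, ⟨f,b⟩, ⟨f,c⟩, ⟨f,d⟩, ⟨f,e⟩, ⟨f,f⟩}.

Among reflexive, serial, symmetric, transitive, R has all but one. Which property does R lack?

Reflexive: yes — every world is R-related to itself.
Serial: yes — every world has a successor (e.g. a R a).
Symmetric: no — a R e but not e R a.
Transitive: yes — every two-step R-path is closed by a direct edge.
Only symmetric fails.

symmetric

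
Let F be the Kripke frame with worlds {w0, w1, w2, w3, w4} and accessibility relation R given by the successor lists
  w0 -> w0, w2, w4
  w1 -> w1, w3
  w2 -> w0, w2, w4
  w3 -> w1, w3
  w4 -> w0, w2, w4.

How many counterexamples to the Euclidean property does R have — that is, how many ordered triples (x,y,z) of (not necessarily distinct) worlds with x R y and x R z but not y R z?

0

R is Euclidean; there are no such tuples.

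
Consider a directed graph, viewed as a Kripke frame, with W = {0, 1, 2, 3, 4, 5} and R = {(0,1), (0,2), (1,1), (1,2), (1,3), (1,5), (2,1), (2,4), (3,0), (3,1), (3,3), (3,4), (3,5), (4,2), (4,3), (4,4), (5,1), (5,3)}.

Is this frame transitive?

Transitive: no — 0 R 1 and 1 R 3, but not 0 R 3.

No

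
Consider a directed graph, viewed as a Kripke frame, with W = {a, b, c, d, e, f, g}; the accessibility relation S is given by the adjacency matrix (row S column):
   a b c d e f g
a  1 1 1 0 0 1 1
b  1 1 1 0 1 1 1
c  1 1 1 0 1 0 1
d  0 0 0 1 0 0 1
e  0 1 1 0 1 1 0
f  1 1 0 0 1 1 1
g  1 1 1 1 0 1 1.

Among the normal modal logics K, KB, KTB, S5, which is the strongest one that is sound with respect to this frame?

KTB

Symmetric (axiom B): yes — every pair in S has its reverse in S.
Reflexive (axiom T): yes — every world is S-related to itself.
Euclidean (axiom 5): no — a S c and a S f, but not c S f.
So F validates K, KB, KTB; S5 would additionally require S to be Euclidean. The strongest is KTB.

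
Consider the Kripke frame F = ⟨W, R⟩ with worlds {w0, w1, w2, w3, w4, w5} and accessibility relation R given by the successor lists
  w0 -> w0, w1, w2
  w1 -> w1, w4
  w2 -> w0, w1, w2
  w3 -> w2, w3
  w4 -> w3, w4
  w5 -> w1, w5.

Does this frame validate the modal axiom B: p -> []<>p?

No

Axiom B corresponds to the accessibility relation being symmetric.
Symmetric: no — w0 R w1 but not w1 R w0.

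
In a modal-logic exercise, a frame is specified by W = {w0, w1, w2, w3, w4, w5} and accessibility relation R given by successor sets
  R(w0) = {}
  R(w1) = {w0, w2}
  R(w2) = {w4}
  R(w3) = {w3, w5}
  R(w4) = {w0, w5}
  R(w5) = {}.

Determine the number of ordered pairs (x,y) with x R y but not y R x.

6

Enumerating: (w1,w0), (w1,w2), (w2,w4), (w3,w5), (w4,w0), (w4,w5).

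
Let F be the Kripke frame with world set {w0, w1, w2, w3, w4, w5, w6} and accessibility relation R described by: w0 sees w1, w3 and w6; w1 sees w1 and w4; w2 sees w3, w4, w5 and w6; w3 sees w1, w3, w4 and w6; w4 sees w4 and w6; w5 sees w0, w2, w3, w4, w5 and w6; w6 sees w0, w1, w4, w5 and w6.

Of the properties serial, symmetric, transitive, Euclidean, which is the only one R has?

Serial: yes — every world has a successor (e.g. w0 R w1).
Symmetric: no — w0 R w1 but not w1 R w0.
Transitive: no — w0 R w1 and w1 R w4, but not w0 R w4.
Euclidean: no — w0 R w1 and w0 R w3, but not w1 R w3.
Only serial holds.

serial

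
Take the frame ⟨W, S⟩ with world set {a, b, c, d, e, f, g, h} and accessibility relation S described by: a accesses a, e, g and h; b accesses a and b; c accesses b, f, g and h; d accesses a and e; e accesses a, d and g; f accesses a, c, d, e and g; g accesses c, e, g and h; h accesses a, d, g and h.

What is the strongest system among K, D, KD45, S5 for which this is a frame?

Serial (axiom D): yes — every world has a successor (e.g. a S a).
Euclidean (axiom 5): no — a S e and a S h, but not e S h.
Transitive (axiom 4): no — a S e and e S d, but not a S d.
Reflexive (axiom T): no — c is not related to itself.
So F validates K, D; KD45 would additionally require S to be Euclidean and transitive. The strongest is D.

D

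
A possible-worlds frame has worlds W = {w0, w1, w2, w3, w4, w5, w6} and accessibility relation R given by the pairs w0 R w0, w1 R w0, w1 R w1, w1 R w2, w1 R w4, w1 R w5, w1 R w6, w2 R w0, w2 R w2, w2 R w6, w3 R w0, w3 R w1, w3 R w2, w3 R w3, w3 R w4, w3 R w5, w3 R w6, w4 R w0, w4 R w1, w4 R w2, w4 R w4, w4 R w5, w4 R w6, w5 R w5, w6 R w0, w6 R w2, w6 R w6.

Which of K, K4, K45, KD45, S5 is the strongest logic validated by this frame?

K4

Transitive (axiom 4): yes — every two-step R-path is closed by a direct edge.
Euclidean (axiom 5): no — w1 R w0 and w1 R w2, but not w0 R w2.
Serial (axiom D): yes — every world has a successor (e.g. w0 R w0).
Reflexive (axiom T): yes — every world is R-related to itself.
So F validates K, K4; K45 would additionally require R to be Euclidean. The strongest is K4.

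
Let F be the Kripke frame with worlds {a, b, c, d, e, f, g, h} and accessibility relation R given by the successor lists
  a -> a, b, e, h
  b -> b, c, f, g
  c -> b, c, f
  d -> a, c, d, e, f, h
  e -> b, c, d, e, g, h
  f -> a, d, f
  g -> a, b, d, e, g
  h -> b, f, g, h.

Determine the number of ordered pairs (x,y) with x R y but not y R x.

Enumerating: (a,b), (a,e), (a,h), (b,f), (c,f), (d,a), (d,c), (d,h), (e,b), (e,c), (e,h), (f,a), (g,a), (g,d), (h,b), (h,f), (h,g).

17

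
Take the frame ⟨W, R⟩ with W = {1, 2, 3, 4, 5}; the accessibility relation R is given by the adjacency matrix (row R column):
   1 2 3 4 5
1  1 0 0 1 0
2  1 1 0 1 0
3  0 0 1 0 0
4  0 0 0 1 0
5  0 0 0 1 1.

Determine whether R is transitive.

Transitive: yes — every two-step R-path is closed by a direct edge.

Yes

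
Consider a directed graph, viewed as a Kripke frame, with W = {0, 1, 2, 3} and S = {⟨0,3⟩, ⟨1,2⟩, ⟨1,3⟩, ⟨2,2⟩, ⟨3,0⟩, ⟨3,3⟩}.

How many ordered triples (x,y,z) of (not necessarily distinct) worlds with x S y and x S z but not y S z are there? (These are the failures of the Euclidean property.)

Enumerating: (1,2,3), (1,3,2), (3,0,0).

3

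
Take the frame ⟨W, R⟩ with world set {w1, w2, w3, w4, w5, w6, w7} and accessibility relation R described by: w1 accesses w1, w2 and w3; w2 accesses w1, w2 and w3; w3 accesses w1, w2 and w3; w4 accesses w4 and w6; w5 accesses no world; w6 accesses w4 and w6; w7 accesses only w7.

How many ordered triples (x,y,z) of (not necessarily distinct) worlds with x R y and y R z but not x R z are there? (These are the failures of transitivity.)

0

R is transitive; there are no such tuples.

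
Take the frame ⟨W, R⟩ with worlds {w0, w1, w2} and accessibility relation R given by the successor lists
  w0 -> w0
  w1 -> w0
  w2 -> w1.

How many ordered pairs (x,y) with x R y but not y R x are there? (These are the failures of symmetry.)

Enumerating: (w1,w0), (w2,w1).

2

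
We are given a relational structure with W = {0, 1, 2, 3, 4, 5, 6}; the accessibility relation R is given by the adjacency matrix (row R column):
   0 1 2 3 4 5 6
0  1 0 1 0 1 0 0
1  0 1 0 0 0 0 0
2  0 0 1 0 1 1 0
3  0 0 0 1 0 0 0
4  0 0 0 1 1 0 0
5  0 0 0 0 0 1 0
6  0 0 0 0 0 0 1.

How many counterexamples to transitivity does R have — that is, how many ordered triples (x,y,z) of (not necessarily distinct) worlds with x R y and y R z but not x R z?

Enumerating: (0,2,5), (0,4,3), (2,4,3).

3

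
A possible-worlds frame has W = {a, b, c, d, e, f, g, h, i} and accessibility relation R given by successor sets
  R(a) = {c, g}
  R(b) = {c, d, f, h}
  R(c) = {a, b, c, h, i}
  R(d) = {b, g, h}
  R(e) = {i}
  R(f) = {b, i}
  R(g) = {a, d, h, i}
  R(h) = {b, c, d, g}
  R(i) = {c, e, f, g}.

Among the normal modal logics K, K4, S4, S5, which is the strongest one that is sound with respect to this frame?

Transitive (axiom 4): no — a R c and c R b, but not a R b.
Reflexive (axiom T): no — a is not related to itself.
Euclidean (axiom 5): no — a R c and a R g, but not c R g.
So F validates K; K4 would additionally require R to be transitive. The strongest is K.

K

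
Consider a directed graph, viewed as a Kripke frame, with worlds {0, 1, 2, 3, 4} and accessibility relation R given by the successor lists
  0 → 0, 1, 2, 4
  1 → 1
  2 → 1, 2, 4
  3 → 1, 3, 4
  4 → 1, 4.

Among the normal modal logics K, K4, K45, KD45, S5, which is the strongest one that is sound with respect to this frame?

K4

Transitive (axiom 4): yes — every two-step R-path is closed by a direct edge.
Euclidean (axiom 5): no — 0 R 1 and 0 R 2, but not 1 R 2.
Serial (axiom D): yes — every world has a successor (e.g. 0 R 0).
Reflexive (axiom T): yes — every world is R-related to itself.
So F validates K, K4; K45 would additionally require R to be Euclidean. The strongest is K4.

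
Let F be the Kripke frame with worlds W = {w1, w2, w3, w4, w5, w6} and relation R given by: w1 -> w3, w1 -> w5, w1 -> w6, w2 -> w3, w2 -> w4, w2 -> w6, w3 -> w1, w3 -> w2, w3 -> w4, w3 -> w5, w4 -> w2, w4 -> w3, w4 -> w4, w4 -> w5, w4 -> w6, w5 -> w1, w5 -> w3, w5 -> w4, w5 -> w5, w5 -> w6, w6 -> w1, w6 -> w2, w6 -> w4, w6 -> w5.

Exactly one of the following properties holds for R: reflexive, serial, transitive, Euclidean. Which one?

serial

Reflexive: no — w1 is not related to itself.
Serial: yes — every world has a successor (e.g. w1 R w3).
Transitive: no — w1 R w3 and w3 R w2, but not w1 R w2.
Euclidean: no — w1 R w3 and w1 R w6, but not w3 R w6.
Only serial holds.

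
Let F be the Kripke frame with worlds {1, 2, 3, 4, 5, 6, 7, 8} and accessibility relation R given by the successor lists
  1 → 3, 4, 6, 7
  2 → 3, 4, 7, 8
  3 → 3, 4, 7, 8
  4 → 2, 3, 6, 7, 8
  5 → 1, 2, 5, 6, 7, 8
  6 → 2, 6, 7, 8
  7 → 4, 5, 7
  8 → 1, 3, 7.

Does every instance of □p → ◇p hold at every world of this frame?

Yes

By correspondence theory, D is valid on a frame iff R is serial.
Serial: yes — every world has a successor (e.g. 1 R 3).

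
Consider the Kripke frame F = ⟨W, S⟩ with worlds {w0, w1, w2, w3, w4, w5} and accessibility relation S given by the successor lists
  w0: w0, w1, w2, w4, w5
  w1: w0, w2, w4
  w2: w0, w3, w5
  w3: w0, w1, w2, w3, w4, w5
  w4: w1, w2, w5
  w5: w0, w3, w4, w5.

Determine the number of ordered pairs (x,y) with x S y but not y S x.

Enumerating: (w0,w4), (w1,w2), (w2,w5), (w3,w0), (w3,w1), (w3,w4), (w4,w2).

7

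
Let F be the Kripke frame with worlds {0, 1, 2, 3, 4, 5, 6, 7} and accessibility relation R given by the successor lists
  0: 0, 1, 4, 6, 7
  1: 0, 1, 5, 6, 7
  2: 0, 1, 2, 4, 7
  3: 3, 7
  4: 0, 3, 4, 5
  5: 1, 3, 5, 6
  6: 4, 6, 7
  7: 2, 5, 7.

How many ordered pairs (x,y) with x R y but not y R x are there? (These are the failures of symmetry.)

Enumerating: (0,6), (0,7), (1,6), (1,7), (2,0), (2,1), (2,4), (3,7), (4,3), (4,5), (5,3), (5,6), (6,4), (6,7), (7,5).

15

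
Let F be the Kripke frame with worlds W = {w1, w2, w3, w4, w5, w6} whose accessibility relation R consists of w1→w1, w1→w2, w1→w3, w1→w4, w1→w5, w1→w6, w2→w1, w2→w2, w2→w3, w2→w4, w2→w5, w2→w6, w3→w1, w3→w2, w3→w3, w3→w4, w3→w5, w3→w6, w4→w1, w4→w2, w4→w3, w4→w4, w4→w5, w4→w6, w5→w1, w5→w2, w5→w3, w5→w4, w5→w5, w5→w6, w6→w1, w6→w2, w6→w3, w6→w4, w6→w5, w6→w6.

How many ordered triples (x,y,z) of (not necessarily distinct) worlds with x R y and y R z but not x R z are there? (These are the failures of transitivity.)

0

R is transitive; there are no such tuples.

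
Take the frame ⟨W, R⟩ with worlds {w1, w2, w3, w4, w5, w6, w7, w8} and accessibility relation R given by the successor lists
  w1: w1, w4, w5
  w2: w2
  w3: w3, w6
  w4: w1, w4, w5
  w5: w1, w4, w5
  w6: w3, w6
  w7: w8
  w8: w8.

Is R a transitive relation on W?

Transitive: yes — every two-step R-path is closed by a direct edge.

Yes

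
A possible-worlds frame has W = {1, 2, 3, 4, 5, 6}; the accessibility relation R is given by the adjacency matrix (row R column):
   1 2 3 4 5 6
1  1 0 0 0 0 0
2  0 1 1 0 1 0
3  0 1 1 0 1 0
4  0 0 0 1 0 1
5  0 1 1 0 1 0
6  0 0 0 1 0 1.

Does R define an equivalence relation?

Yes

Reflexive: yes — every world is R-related to itself.
Symmetric: yes — every pair in R has its reverse in R.
Transitive: yes — every two-step R-path is closed by a direct edge.
So R is an equivalence relation.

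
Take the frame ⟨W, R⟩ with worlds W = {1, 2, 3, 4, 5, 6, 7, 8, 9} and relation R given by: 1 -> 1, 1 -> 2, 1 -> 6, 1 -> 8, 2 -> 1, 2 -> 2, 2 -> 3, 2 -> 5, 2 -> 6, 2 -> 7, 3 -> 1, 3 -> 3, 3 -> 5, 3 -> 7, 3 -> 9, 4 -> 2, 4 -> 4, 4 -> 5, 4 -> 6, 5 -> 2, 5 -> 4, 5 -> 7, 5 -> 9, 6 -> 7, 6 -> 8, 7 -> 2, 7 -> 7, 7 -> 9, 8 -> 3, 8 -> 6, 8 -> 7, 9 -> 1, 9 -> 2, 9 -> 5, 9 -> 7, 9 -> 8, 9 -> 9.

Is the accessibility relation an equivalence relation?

No

Reflexive: no — 5 is not related to itself.
Symmetric: no — 1 R 6 but not 6 R 1.
Transitive: no — 1 R 2 and 2 R 3, but not 1 R 3.
So R is not an equivalence relation.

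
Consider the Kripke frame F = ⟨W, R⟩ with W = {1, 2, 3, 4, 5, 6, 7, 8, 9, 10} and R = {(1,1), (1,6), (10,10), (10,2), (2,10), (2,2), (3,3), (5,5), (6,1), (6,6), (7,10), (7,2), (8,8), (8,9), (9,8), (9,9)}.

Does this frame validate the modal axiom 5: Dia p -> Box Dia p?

Axiom 5 corresponds to the accessibility relation being Euclidean.
Euclidean: yes — any two successors of a common world are R-related.

Yes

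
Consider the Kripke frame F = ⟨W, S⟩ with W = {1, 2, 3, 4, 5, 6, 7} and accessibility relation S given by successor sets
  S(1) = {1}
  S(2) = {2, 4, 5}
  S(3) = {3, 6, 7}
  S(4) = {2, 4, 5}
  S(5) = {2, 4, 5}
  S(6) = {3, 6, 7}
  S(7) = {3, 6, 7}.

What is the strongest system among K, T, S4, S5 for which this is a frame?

Reflexive (axiom T): yes — every world is S-related to itself.
Transitive (axiom 4): yes — every two-step S-path is closed by a direct edge.
Euclidean (axiom 5): yes — any two successors of a common world are S-related.
So F validates K, T, S4, S5. The strongest is S5.

S5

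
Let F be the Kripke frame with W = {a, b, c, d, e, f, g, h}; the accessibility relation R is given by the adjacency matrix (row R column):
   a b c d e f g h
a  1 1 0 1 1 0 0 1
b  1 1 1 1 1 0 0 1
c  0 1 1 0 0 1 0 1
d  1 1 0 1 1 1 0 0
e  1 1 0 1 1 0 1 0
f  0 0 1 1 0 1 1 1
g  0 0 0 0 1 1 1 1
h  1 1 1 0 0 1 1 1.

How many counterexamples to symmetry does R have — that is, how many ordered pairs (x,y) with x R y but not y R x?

0

R is symmetric; there are no such tuples.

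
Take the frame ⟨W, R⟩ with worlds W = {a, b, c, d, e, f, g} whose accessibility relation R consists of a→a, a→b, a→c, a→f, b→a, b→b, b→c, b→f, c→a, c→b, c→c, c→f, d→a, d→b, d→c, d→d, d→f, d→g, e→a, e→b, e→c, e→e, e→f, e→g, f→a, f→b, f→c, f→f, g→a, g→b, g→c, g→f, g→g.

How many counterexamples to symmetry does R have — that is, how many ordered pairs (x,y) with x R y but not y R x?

Enumerating: (d,a), (d,b), (d,c), (d,f), (d,g), (e,a), (e,b), (e,c), (e,f), (e,g), (g,a), (g,b), (g,c), (g,f).

14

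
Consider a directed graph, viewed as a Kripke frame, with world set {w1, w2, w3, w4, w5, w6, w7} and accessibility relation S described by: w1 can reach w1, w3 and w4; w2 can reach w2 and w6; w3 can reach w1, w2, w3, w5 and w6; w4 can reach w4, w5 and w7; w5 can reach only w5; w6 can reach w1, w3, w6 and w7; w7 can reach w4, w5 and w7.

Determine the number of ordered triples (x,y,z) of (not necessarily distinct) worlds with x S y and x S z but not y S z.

26

Enumerating: (w1,w3,w4), (w1,w4,w1), (w1,w4,w3), (w2,w6,w2), (w3,w1,w2), (w3,w1,w5), (w3,w1,w6), (w3,w2,w1), (w3,w2,w3), (w3,w2,w5), (w3,w5,w1), (w3,w5,w2), … and 14 more.
Total: 26.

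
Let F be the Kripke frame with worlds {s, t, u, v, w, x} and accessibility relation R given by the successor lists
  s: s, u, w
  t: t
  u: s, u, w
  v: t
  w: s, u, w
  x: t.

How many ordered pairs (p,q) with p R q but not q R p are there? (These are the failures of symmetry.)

2

Enumerating: (v,t), (x,t).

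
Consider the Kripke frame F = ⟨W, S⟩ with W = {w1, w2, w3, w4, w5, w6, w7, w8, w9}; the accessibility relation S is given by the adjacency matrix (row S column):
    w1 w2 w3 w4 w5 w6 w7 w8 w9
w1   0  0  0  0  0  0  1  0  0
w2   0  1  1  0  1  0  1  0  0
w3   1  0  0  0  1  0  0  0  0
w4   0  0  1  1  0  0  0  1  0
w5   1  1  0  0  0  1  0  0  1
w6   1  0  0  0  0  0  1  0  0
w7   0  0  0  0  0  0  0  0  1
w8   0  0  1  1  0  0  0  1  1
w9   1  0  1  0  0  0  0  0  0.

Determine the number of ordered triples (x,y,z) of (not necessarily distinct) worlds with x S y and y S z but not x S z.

27

Enumerating: (w1,w7,w9), (w2,w3,w1), (w2,w5,w1), (w2,w5,w6), (w2,w5,w9), (w2,w7,w9), (w3,w1,w7), (w3,w5,w2), (w3,w5,w6), (w3,w5,w9), (w4,w3,w1), (w4,w3,w5), … and 15 more.
Total: 27.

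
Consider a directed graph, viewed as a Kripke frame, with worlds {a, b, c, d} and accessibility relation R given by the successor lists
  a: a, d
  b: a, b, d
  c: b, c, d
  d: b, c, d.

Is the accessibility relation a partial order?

Reflexive: yes — every world is R-related to itself.
Transitive: no — a R d and d R b, but not a R b.
Antisymmetric: no — b R d and d R b with b ≠ d.
So R is not a partial order.

No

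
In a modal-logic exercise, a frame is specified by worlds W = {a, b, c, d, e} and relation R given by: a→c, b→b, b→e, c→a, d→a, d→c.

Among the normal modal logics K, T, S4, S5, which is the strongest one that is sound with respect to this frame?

Reflexive (axiom T): no — a is not related to itself.
Transitive (axiom 4): no — a R c and c R a, but not a R a.
Euclidean (axiom 5): no — a R c and a R c, but not c R c.
So F validates K; T would additionally require R to be reflexive. The strongest is K.

K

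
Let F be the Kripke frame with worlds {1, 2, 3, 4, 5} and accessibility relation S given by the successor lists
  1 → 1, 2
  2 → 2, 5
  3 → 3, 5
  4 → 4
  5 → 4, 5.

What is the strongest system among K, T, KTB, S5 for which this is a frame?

Reflexive (axiom T): yes — every world is S-related to itself.
Symmetric (axiom B): no — 1 S 2 but not 2 S 1.
Euclidean (axiom 5): no — 1 S 2 and 1 S 1, but not 2 S 1.
So F validates K, T; KTB would additionally require S to be symmetric. The strongest is T.

T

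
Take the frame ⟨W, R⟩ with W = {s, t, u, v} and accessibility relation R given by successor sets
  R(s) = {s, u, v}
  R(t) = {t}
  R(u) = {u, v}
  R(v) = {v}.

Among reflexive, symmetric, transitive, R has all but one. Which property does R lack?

Reflexive: yes — every world is R-related to itself.
Symmetric: no — s R u but not u R s.
Transitive: yes — every two-step R-path is closed by a direct edge.
Only symmetric fails.

symmetric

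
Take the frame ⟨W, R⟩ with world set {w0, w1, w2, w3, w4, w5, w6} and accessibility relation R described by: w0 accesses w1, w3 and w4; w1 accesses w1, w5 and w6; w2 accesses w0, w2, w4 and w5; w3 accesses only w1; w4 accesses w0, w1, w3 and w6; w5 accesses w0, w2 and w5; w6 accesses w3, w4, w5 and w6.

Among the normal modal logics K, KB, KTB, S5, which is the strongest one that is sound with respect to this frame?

Symmetric (axiom B): no — w0 R w1 but not w1 R w0.
Reflexive (axiom T): no — w0 is not related to itself.
Euclidean (axiom 5): no — w0 R w1 and w0 R w3, but not w1 R w3.
So F validates K; KB would additionally require R to be symmetric. The strongest is K.

K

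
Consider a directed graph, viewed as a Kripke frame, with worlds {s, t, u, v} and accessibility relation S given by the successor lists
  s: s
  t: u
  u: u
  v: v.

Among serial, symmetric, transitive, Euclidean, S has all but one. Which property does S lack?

Serial: yes — every world has a successor (e.g. s S s).
Symmetric: no — t S u but not u S t.
Transitive: yes — every two-step S-path is closed by a direct edge.
Euclidean: yes — any two successors of a common world are S-related.
Only symmetric fails.

symmetric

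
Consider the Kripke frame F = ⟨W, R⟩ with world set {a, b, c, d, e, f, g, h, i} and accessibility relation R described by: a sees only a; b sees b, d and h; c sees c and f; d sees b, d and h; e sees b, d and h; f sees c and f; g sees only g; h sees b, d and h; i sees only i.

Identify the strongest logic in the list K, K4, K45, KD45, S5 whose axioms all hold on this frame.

Transitive (axiom 4): yes — every two-step R-path is closed by a direct edge.
Euclidean (axiom 5): yes — any two successors of a common world are R-related.
Serial (axiom D): yes — every world has a successor (e.g. a R a).
Reflexive (axiom T): no — e is not related to itself.
So F validates K, K4, K45, KD45; S5 would additionally require R to be reflexive. The strongest is KD45.

KD45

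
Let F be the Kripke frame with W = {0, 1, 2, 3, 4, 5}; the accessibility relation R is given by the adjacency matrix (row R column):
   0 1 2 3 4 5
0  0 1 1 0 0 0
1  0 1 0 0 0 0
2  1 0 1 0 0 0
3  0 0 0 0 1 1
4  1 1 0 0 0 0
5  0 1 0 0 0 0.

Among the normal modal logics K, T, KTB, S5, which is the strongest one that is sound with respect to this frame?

Reflexive (axiom T): no — 0 is not related to itself.
Symmetric (axiom B): no — 0 R 1 but not 1 R 0.
Euclidean (axiom 5): no — 0 R 1 and 0 R 2, but not 1 R 2.
So F validates K; T would additionally require R to be reflexive. The strongest is K.

K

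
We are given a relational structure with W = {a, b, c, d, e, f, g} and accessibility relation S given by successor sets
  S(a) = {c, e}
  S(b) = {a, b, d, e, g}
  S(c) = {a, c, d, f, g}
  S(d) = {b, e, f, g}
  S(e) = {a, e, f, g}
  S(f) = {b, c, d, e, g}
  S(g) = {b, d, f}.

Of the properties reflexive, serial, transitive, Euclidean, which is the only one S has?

Reflexive: no — a is not related to itself.
Serial: yes — every world has a successor (e.g. a S c).
Transitive: no — a S c and c S d, but not a S d.
Euclidean: no — a S c and a S e, but not c S e.
Only serial holds.

serial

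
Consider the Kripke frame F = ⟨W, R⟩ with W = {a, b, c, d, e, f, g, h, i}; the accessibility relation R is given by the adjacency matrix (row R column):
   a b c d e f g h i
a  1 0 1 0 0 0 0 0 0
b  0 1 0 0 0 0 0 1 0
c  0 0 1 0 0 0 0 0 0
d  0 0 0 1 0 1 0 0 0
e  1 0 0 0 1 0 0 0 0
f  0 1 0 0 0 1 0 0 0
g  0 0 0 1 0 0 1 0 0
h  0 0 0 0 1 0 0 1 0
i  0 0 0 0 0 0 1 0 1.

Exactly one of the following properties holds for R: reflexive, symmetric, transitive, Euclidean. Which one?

Reflexive: yes — every world is R-related to itself.
Symmetric: no — a R c but not c R a.
Transitive: no — b R h and h R e, but not b R e.
Euclidean: no — a R c and a R a, but not c R a.
Only reflexive holds.

reflexive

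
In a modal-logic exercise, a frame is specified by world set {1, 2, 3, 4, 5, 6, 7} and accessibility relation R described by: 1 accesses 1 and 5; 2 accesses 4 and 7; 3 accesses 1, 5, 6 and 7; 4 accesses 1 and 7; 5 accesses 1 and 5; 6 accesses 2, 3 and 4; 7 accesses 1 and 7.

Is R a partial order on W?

Reflexive: no — 2 is not related to itself.
Transitive: no — 2 R 4 and 4 R 1, but not 2 R 1.
Antisymmetric: no — 1 R 5 and 5 R 1 with 1 ≠ 5.
So R is not a partial order.

No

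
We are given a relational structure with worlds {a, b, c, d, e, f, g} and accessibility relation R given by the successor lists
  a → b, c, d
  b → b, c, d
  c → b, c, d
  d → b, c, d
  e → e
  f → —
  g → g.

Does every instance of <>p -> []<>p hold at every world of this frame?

By correspondence theory, 5 is valid on a frame iff R is Euclidean.
Euclidean: yes — any two successors of a common world are R-related.

Yes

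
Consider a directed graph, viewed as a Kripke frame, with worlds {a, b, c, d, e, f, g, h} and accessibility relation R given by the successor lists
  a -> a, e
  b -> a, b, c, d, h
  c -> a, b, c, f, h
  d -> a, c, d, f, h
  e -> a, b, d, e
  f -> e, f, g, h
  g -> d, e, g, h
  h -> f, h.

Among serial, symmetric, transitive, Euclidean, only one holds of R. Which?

serial

Serial: yes — every world has a successor (e.g. a R a).
Symmetric: no — b R a but not a R b.
Transitive: no — a R e and e R b, but not a R b.
Euclidean: no — b R a and b R c, but not a R c.
Only serial holds.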